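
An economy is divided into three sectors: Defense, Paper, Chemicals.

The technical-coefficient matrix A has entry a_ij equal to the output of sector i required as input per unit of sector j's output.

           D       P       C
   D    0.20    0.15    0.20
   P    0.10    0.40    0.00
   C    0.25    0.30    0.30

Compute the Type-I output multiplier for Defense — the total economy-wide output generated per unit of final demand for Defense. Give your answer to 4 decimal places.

I − A =
  [   0.80    -0.15    -0.20]
  [  -0.10     0.60     0.00]
  [  -0.25    -0.30     0.70]
Cofactors of I−A, C_ij = (−1)^(i+j)·(minor ij) (rows/columns in the sector order above):
  C_11 = (0.60)(0.70) − (0.00)(-0.30) = 0.4200
  C_12 = −[(-0.10)(0.70) − (0.00)(-0.25)] = 0.0700
  C_13 = (-0.10)(-0.30) − (0.60)(-0.25) = 0.1800
  C_21 = −[(-0.15)(0.70) − (-0.20)(-0.30)] = 0.1650
  C_22 = (0.80)(0.70) − (-0.20)(-0.25) = 0.5100
  C_23 = −[(0.80)(-0.30) − (-0.15)(-0.25)] = 0.2775
  C_31 = (-0.15)(0.00) − (-0.20)(0.60) = 0.1200
  C_32 = −[(0.80)(0.00) − (-0.20)(-0.10)] = 0.0200
  C_33 = (0.80)(0.60) − (-0.15)(-0.10) = 0.4650
det(I−A) = Σ_j (I−A)_1j·C_1j = (0.80)(0.4200) + (-0.15)(0.0700) + (-0.20)(0.1800) = 0.2895
adj(I−A) = Cᵀ =
  [ 0.4200   0.1650   0.1200]
  [ 0.0700   0.5100   0.0200]
  [ 0.1800   0.2775   0.4650]
(I − A)⁻¹ = adj(I−A) / det(I−A) ≈
  [   1.45078     0.56995     0.41451]
  [   0.24180     1.76166     0.06908]
  [   0.62176     0.95855     1.60622]
The output multiplier for sector j is the column-j sum of the Leontief inverse (I − A)⁻¹ = adj(I−A) / det(I−A).
Column D of adj(I−A): (0.4200, 0.0700, 0.1800); det(I−A) = 0.2895.
m_D = (0.4200 + 0.0700 + 0.1800) / 0.2895 = 0.67 / 0.2895 ≈ 2.3143.

m_D = 2.3143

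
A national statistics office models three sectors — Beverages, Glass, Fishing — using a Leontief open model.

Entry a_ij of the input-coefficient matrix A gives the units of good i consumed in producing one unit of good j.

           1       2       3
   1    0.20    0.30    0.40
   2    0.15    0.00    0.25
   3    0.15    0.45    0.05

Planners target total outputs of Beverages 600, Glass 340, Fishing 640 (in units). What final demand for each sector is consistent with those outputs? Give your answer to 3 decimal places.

d_1 = 122.000, d_2 = 90.000, d_3 = 365.000

I − A =
  [   0.80    -0.30    -0.40]
  [  -0.15     1.00    -0.25]
  [  -0.15    -0.45     0.95]
d = (I − A) x:
  d_1 = (+0.80)·600 + (-0.30)·340 + (-0.40)·640 = 122.000
  d_2 = (-0.15)·600 + (+1.00)·340 + (-0.25)·640 = 90.000
  d_3 = (-0.15)·600 + (-0.45)·340 + (+0.95)·640 = 365.000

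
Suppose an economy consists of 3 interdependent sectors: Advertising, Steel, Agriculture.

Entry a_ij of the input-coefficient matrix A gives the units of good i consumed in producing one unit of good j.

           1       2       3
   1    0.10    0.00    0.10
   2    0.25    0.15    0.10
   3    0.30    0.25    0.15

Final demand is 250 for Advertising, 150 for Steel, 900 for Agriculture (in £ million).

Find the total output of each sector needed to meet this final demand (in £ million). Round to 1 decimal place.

x_1 = 427.2, x_2 = 460.4, x_3 = 1345.0

I − A =
  [   0.90     0.00    -0.10]
  [  -0.25     0.85    -0.10]
  [  -0.30    -0.25     0.85]
Cofactors of I−A, C_ij = (−1)^(i+j)·(minor ij) (rows/columns in the sector order above):
  C_11 = (0.85)(0.85) − (-0.10)(-0.25) = 0.6975
  C_12 = −[(-0.25)(0.85) − (-0.10)(-0.30)] = 0.2425
  C_13 = (-0.25)(-0.25) − (0.85)(-0.30) = 0.3175
  C_21 = −[(0.00)(0.85) − (-0.10)(-0.25)] = 0.0250
  C_22 = (0.90)(0.85) − (-0.10)(-0.30) = 0.7350
  C_23 = −[(0.90)(-0.25) − (0.00)(-0.30)] = 0.2250
  C_31 = (0.00)(-0.10) − (-0.10)(0.85) = 0.0850
  C_32 = −[(0.90)(-0.10) − (-0.10)(-0.25)] = 0.1150
  C_33 = (0.90)(0.85) − (0.00)(-0.25) = 0.7650
det(I−A) = Σ_j (I−A)_1j·C_1j = (0.90)(0.6975) + (0.00)(0.2425) + (-0.10)(0.3175) = 0.5960
adj(I−A) = Cᵀ =
  [ 0.6975   0.0250   0.0850]
  [ 0.2425   0.7350   0.1150]
  [ 0.3175   0.2250   0.7650]
(I − A)⁻¹ = adj(I−A) / det(I−A) ≈
  [   1.1703     0.0419     0.1426]
  [   0.4069     1.2332     0.1930]
  [   0.5327     0.3775     1.2836]
x = (I − A)⁻¹ d = adj(I−A)·d / det(I−A), with det(I−A) = 0.5960:
  x_1 = (0.6975·250 + 0.0250·150 + 0.0850·900) / 0.5960 = 254.625 / 0.5960 ≈ 427.2
  x_2 = (0.2425·250 + 0.7350·150 + 0.1150·900) / 0.5960 = 274.375 / 0.5960 ≈ 460.4
  x_3 = (0.3175·250 + 0.2250·150 + 0.7650·900) / 0.5960 = 801.625 / 0.5960 ≈ 1345.0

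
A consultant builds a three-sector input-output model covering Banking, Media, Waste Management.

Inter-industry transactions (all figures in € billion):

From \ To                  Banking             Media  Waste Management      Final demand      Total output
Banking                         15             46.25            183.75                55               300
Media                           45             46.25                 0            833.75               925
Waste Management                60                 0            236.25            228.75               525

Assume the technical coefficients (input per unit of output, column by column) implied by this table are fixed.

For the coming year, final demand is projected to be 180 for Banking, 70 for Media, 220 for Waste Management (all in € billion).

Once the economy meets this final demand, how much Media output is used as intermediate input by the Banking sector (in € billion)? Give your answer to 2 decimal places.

Technical coefficients a_ij = z_ij / X_j:
  a_BB = 15/300 = 0.05, a_MB = 45/300 = 0.15, a_WB = 60/300 = 0.20
  a_BM = 46.25/925 = 0.05, a_MM = 46.25/925 = 0.05, a_WM = 0/925 = 0.00
  a_BW = 183.75/525 = 0.35, a_MW = 0/525 = 0.00, a_WW = 236.25/525 = 0.45
I − A =
  [   0.95    -0.05    -0.35]
  [  -0.15     0.95     0.00]
  [  -0.20     0.00     0.55]
Cofactors of I−A, C_ij = (−1)^(i+j)·(minor ij) (rows/columns in the sector order above):
  C_11 = (0.95)(0.55) − (0.00)(0.00) = 0.5225
  C_12 = −[(-0.15)(0.55) − (0.00)(-0.20)] = 0.0825
  C_13 = (-0.15)(0.00) − (0.95)(-0.20) = 0.1900
  C_21 = −[(-0.05)(0.55) − (-0.35)(0.00)] = 0.0275
  C_22 = (0.95)(0.55) − (-0.35)(-0.20) = 0.4525
  C_23 = −[(0.95)(0.00) − (-0.05)(-0.20)] = 0.0100
  C_31 = (-0.05)(0.00) − (-0.35)(0.95) = 0.3325
  C_32 = −[(0.95)(0.00) − (-0.35)(-0.15)] = 0.0525
  C_33 = (0.95)(0.95) − (-0.05)(-0.15) = 0.8950
det(I−A) = Σ_j (I−A)_1j·C_1j = (0.95)(0.5225) + (-0.05)(0.0825) + (-0.35)(0.1900) = 0.42575
adj(I−A) = Cᵀ =
  [ 0.5225   0.0275   0.3325]
  [ 0.0825   0.4525   0.0525]
  [ 0.1900   0.0100   0.8950]
(I − A)⁻¹ = adj(I−A) / det(I−A) ≈
  [   1.2272     0.0646     0.7810]
  [   0.1938     1.0628     0.1233]
  [   0.4463     0.0235     2.1022]
First solve x = (I − A)⁻¹ d = adj(I−A)·d / det(I−A); in particular x_B = (0.5225·180 + 0.0275·70 + 0.3325·220) / 0.42575 = 169.125 / 0.42575 ≈ 397.2402.
Intermediate flow from M to B: z_MB = a_MB · x_B = 0.15 × 169.125 / 0.42575 = 25.36875 / 0.42575 ≈ 59.59.

z_MB = 59.59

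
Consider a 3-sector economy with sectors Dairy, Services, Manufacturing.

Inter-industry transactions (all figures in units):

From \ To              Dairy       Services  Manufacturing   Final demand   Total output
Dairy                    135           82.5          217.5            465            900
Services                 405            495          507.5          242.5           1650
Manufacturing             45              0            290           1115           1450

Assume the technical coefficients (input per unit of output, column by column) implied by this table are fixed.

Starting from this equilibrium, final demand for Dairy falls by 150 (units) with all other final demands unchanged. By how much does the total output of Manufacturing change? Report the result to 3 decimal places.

Technical coefficients a_ij = z_ij / X_j:
  a_11 = 135/900 = 0.15, a_21 = 405/900 = 0.45, a_31 = 45/900 = 0.05
  a_12 = 82.5/1650 = 0.05, a_22 = 495/1650 = 0.30, a_32 = 0/1650 = 0.00
  a_13 = 217.5/1450 = 0.15, a_23 = 507.5/1450 = 0.35, a_33 = 290/1450 = 0.20
I − A =
  [   0.85    -0.05    -0.15]
  [  -0.45     0.70    -0.35]
  [  -0.05     0.00     0.80]
Cofactors of I−A, C_ij = (−1)^(i+j)·(minor ij) (rows/columns in the sector order above):
  C_11 = (0.70)(0.80) − (-0.35)(0.00) = 0.5600
  C_12 = −[(-0.45)(0.80) − (-0.35)(-0.05)] = 0.3775
  C_13 = (-0.45)(0.00) − (0.70)(-0.05) = 0.0350
  C_21 = −[(-0.05)(0.80) − (-0.15)(0.00)] = 0.0400
  C_22 = (0.85)(0.80) − (-0.15)(-0.05) = 0.6725
  C_23 = −[(0.85)(0.00) − (-0.05)(-0.05)] = 0.0025
  C_31 = (-0.05)(-0.35) − (-0.15)(0.70) = 0.1225
  C_32 = −[(0.85)(-0.35) − (-0.15)(-0.45)] = 0.3650
  C_33 = (0.85)(0.70) − (-0.05)(-0.45) = 0.5725
det(I−A) = Σ_j (I−A)_1j·C_1j = (0.85)(0.5600) + (-0.05)(0.3775) + (-0.15)(0.0350) = 0.451875
adj(I−A) = Cᵀ =
  [ 0.5600   0.0400   0.1225]
  [ 0.3775   0.6725   0.3650]
  [ 0.0350   0.0025   0.5725]
(I − A)⁻¹ = adj(I−A) / det(I−A) ≈
  [   1.2393     0.0885     0.2711]
  [   0.8354     1.4882     0.8077]
  [   0.0775     0.0055     1.2669]
Δx = (I − A)⁻¹ Δd with Δd having -150 in the Dairy component and 0 elsewhere.
So Δx_3 = L_31 · (-150), where L_31 = adj(I−A)_31 / det(I−A) = 0.0350 / 0.451875.
Δx_3 = 0.0350 × (-150) / 0.451875 = -5.25 / 0.451875 ≈ -11.618.

Δx_3 = -11.618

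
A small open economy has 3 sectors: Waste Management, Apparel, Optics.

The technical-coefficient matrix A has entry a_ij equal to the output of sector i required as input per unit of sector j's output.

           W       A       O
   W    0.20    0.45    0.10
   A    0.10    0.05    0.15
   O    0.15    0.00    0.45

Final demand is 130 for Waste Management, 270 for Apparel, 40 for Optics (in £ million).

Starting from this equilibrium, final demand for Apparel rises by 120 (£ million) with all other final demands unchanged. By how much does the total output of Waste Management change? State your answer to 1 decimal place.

I − A =
  [   0.80    -0.45    -0.10]
  [  -0.10     0.95    -0.15]
  [  -0.15     0.00     0.55]
Cofactors of I−A, C_ij = (−1)^(i+j)·(minor ij) (rows/columns in the sector order above):
  C_11 = (0.95)(0.55) − (-0.15)(0.00) = 0.5225
  C_12 = −[(-0.10)(0.55) − (-0.15)(-0.15)] = 0.0775
  C_13 = (-0.10)(0.00) − (0.95)(-0.15) = 0.1425
  C_21 = −[(-0.45)(0.55) − (-0.10)(0.00)] = 0.2475
  C_22 = (0.80)(0.55) − (-0.10)(-0.15) = 0.4250
  C_23 = −[(0.80)(0.00) − (-0.45)(-0.15)] = 0.0675
  C_31 = (-0.45)(-0.15) − (-0.10)(0.95) = 0.1625
  C_32 = −[(0.80)(-0.15) − (-0.10)(-0.10)] = 0.1300
  C_33 = (0.80)(0.95) − (-0.45)(-0.10) = 0.7150
det(I−A) = Σ_j (I−A)_1j·C_1j = (0.80)(0.5225) + (-0.45)(0.0775) + (-0.10)(0.1425) = 0.368875
adj(I−A) = Cᵀ =
  [ 0.5225   0.2475   0.1625]
  [ 0.0775   0.4250   0.1300]
  [ 0.1425   0.0675   0.7150]
(I − A)⁻¹ = adj(I−A) / det(I−A) ≈
  [   1.4165     0.6710     0.4405]
  [   0.2101     1.1522     0.3524]
  [   0.3863     0.1830     1.9383]
Δx = (I − A)⁻¹ Δd with Δd having +120 in the Apparel component and 0 elsewhere.
So Δx_W = L_WA · (+120), where L_WA = adj(I−A)_WA / det(I−A) = 0.2475 / 0.368875.
Δx_W = 0.2475 × (+120) / 0.368875 = 29.70 / 0.368875 ≈ 80.5.

Δx_W = 80.5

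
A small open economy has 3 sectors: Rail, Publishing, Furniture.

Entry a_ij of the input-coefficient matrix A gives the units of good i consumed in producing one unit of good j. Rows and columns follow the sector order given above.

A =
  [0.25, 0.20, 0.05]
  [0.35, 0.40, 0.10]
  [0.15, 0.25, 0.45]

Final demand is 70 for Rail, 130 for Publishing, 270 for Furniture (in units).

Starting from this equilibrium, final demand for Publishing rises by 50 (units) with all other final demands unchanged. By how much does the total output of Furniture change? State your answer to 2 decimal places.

I − A =
  [   0.75    -0.20    -0.05]
  [  -0.35     0.60    -0.10]
  [  -0.15    -0.25     0.55]
Cofactors of I−A, C_ij = (−1)^(i+j)·(minor ij) (rows/columns in the sector order above):
  C_11 = (0.60)(0.55) − (-0.10)(-0.25) = 0.3050
  C_12 = −[(-0.35)(0.55) − (-0.10)(-0.15)] = 0.2075
  C_13 = (-0.35)(-0.25) − (0.60)(-0.15) = 0.1775
  C_21 = −[(-0.20)(0.55) − (-0.05)(-0.25)] = 0.1225
  C_22 = (0.75)(0.55) − (-0.05)(-0.15) = 0.4050
  C_23 = −[(0.75)(-0.25) − (-0.20)(-0.15)] = 0.2175
  C_31 = (-0.20)(-0.10) − (-0.05)(0.60) = 0.0500
  C_32 = −[(0.75)(-0.10) − (-0.05)(-0.35)] = 0.0925
  C_33 = (0.75)(0.60) − (-0.20)(-0.35) = 0.3800
det(I−A) = Σ_j (I−A)_1j·C_1j = (0.75)(0.3050) + (-0.20)(0.2075) + (-0.05)(0.1775) = 0.178375
adj(I−A) = Cᵀ =
  [ 0.3050   0.1225   0.0500]
  [ 0.2075   0.4050   0.0925]
  [ 0.1775   0.2175   0.3800]
(I − A)⁻¹ = adj(I−A) / det(I−A) ≈
  [   1.7099     0.6868     0.2803]
  [   1.1633     2.2705     0.5186]
  [   0.9951     1.2193     2.1303]
Δx = (I − A)⁻¹ Δd with Δd having +50 in the Publishing component and 0 elsewhere.
So Δx_3 = L_32 · (+50), where L_32 = adj(I−A)_32 / det(I−A) = 0.2175 / 0.178375.
Δx_3 = 0.2175 × (+50) / 0.178375 = 10.875 / 0.178375 ≈ 60.97.

Δx_3 = 60.97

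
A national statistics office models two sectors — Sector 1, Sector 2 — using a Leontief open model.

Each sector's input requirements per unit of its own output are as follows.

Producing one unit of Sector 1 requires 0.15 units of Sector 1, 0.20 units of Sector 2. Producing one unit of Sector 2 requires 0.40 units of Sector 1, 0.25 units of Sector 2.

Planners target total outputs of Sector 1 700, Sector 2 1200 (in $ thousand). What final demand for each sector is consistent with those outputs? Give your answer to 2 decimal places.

d_1 = 115.00, d_2 = 760.00

I − A =
  [   0.85    -0.40]
  [  -0.20     0.75]
d = (I − A) x:
  d_1 = (+0.85)·700 + (-0.40)·1200 = 115.00
  d_2 = (-0.20)·700 + (+0.75)·1200 = 760.00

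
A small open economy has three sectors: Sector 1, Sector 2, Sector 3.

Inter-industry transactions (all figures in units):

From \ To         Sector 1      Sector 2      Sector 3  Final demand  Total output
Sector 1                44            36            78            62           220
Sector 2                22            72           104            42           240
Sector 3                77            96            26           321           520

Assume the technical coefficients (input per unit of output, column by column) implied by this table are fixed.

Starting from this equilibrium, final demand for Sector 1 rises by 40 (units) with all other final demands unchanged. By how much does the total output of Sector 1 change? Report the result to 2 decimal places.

Technical coefficients a_ij = z_ij / X_j:
  a_11 = 44/220 = 0.20, a_21 = 22/220 = 0.10, a_31 = 77/220 = 0.35
  a_12 = 36/240 = 0.15, a_22 = 72/240 = 0.30, a_32 = 96/240 = 0.40
  a_13 = 78/520 = 0.15, a_23 = 104/520 = 0.20, a_33 = 26/520 = 0.05
I − A =
  [   0.80    -0.15    -0.15]
  [  -0.10     0.70    -0.20]
  [  -0.35    -0.40     0.95]
Cofactors of I−A, C_ij = (−1)^(i+j)·(minor ij) (rows/columns in the sector order above):
  C_11 = (0.70)(0.95) − (-0.20)(-0.40) = 0.5850
  C_12 = −[(-0.10)(0.95) − (-0.20)(-0.35)] = 0.1650
  C_13 = (-0.10)(-0.40) − (0.70)(-0.35) = 0.2850
  C_21 = −[(-0.15)(0.95) − (-0.15)(-0.40)] = 0.2025
  C_22 = (0.80)(0.95) − (-0.15)(-0.35) = 0.7075
  C_23 = −[(0.80)(-0.40) − (-0.15)(-0.35)] = 0.3725
  C_31 = (-0.15)(-0.20) − (-0.15)(0.70) = 0.1350
  C_32 = −[(0.80)(-0.20) − (-0.15)(-0.10)] = 0.1750
  C_33 = (0.80)(0.70) − (-0.15)(-0.10) = 0.5450
det(I−A) = Σ_j (I−A)_1j·C_1j = (0.80)(0.5850) + (-0.15)(0.1650) + (-0.15)(0.2850) = 0.4005
adj(I−A) = Cᵀ =
  [ 0.5850   0.2025   0.1350]
  [ 0.1650   0.7075   0.1750]
  [ 0.2850   0.3725   0.5450]
(I − A)⁻¹ = adj(I−A) / det(I−A) ≈
  [   1.4607     0.5056     0.3371]
  [   0.4120     1.7665     0.4370]
  [   0.7116     0.9301     1.3608]
Δx = (I − A)⁻¹ Δd with Δd having +40 in the Sector 1 component and 0 elsewhere.
So Δx_1 = L_11 · (+40), where L_11 = adj(I−A)_11 / det(I−A) = 0.5850 / 0.4005.
Δx_1 = 0.5850 × (+40) / 0.4005 = 23.40 / 0.4005 ≈ 58.43.

Δx_1 = 58.43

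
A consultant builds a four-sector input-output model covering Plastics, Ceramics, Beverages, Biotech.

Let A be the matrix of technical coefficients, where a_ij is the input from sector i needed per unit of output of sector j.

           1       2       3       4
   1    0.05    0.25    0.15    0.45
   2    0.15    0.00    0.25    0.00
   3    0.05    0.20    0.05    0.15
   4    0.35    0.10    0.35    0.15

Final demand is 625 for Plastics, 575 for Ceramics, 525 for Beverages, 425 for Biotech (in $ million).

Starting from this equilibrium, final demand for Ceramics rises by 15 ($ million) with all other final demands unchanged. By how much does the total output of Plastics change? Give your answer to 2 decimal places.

I − A =
  [   0.95    -0.25    -0.15    -0.45]
  [  -0.15     1.00    -0.25     0.00]
  [  -0.05    -0.20     0.95    -0.15]
  [  -0.35    -0.10    -0.35     0.85]
Compute the cofactors C_ij = (−1)^(i+j)·(3×3 minor ij) of I−A; the adjugate is their transpose:
adj(I−A) = Cᵀ =
  [ 0.708750   0.290750   0.349375   0.436875]
  [ 0.137000   0.545500   0.205250   0.108750]
  [ 0.122750   0.170250   0.611375   0.172875]
  [ 0.358500   0.254000   0.419750   0.804250]
det(I−A) = Σ_j (I−A)_1j·C_1j = (0.95)(0.708750) + (-0.25)(0.137000) + (-0.15)(0.122750) + (-0.45)(0.358500) = 0.459325
(I − A)⁻¹ = adj(I−A) / det(I−A) ≈
  [   1.5430     0.6330     0.7606     0.9511]
  [   0.2983     1.1876     0.4469     0.2368]
  [   0.2672     0.3707     1.3310     0.3764]
  [   0.7805     0.5530     0.9138     1.7509]
Δx = (I − A)⁻¹ Δd with Δd having +15 in the Ceramics component and 0 elsewhere.
So Δx_1 = L_12 · (+15), where L_12 = adj(I−A)_12 / det(I−A) = 0.290750 / 0.459325.
Δx_1 = 0.290750 × (+15) / 0.459325 = 4.36125 / 0.459325 ≈ 9.49.

Δx_1 = 9.49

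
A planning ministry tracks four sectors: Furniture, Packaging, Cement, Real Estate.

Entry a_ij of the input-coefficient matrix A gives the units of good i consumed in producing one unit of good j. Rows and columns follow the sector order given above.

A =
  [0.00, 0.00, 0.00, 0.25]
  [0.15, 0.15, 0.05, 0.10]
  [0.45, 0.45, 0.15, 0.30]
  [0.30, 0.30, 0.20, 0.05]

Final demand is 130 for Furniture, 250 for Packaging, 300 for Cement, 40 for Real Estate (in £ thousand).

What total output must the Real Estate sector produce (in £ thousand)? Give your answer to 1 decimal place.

I − A =
  [   1.00     0.00     0.00    -0.25]
  [  -0.15     0.85    -0.05    -0.10]
  [  -0.45    -0.45     0.85    -0.30]
  [  -0.30    -0.30    -0.20     0.95]
Compute the cofactors C_ij = (−1)^(i+j)·(3×3 minor ij) of I−A; the adjugate is their transpose:
adj(I−A) = Cᵀ =
  [ 0.57500   0.08625   0.04625   0.17500]
  [ 0.17250   0.66125   0.07125   0.13750]
  [ 0.51750   0.51750   0.70250   0.41250]
  [ 0.34500   0.34500   0.18500   0.70000]
det(I−A) = Σ_j (I−A)_1j·C_1j = (1.00)(0.57500) + (0.00)(0.17250) + (0.00)(0.51750) + (-0.25)(0.34500) = 0.48875
(I − A)⁻¹ = adj(I−A) / det(I−A) ≈
  [   1.1765     0.1765     0.0946     0.3581]
  [   0.3529     1.3529     0.1458     0.2813]
  [   1.0588     1.0588     1.4373     0.8440]
  [   0.7059     0.7059     0.3785     1.4322]
x = (I − A)⁻¹ d = adj(I−A)·d / det(I−A), with det(I−A) = 0.48875:
  x_F = (0.57500·130 + 0.08625·250 + 0.04625·300 + 0.17500·40) / 0.48875 = 117.1875 / 0.48875 ≈ 239.8
  x_P = (0.17250·130 + 0.66125·250 + 0.07125·300 + 0.13750·40) / 0.48875 = 214.6125 / 0.48875 ≈ 439.1
  x_C = (0.51750·130 + 0.51750·250 + 0.70250·300 + 0.41250·40) / 0.48875 = 423.90 / 0.48875 ≈ 867.3
  x_R = (0.34500·130 + 0.34500·250 + 0.18500·300 + 0.70000·40) / 0.48875 = 214.60 / 0.48875 ≈ 439.1

x_R = 439.1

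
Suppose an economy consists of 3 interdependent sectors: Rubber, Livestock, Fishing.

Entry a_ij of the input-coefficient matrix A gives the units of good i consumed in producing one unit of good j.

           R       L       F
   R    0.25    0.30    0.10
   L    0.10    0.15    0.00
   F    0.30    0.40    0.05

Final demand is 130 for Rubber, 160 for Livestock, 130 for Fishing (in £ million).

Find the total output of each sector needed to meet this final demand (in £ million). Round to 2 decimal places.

x_R = 306.82, x_L = 224.33, x_F = 328.19

I − A =
  [   0.75    -0.30    -0.10]
  [  -0.10     0.85     0.00]
  [  -0.30    -0.40     0.95]
Cofactors of I−A, C_ij = (−1)^(i+j)·(minor ij) (rows/columns in the sector order above):
  C_11 = (0.85)(0.95) − (0.00)(-0.40) = 0.8075
  C_12 = −[(-0.10)(0.95) − (0.00)(-0.30)] = 0.0950
  C_13 = (-0.10)(-0.40) − (0.85)(-0.30) = 0.2950
  C_21 = −[(-0.30)(0.95) − (-0.10)(-0.40)] = 0.3250
  C_22 = (0.75)(0.95) − (-0.10)(-0.30) = 0.6825
  C_23 = −[(0.75)(-0.40) − (-0.30)(-0.30)] = 0.3900
  C_31 = (-0.30)(0.00) − (-0.10)(0.85) = 0.0850
  C_32 = −[(0.75)(0.00) − (-0.10)(-0.10)] = 0.0100
  C_33 = (0.75)(0.85) − (-0.30)(-0.10) = 0.6075
det(I−A) = Σ_j (I−A)_1j·C_1j = (0.75)(0.8075) + (-0.30)(0.0950) + (-0.10)(0.2950) = 0.547625
adj(I−A) = Cᵀ =
  [ 0.8075   0.3250   0.0850]
  [ 0.0950   0.6825   0.0100]
  [ 0.2950   0.3900   0.6075]
(I − A)⁻¹ = adj(I−A) / det(I−A) ≈
  [   1.4745     0.5935     0.1552]
  [   0.1735     1.2463     0.0183]
  [   0.5387     0.7122     1.1093]
x = (I − A)⁻¹ d = adj(I−A)·d / det(I−A), with det(I−A) = 0.547625:
  x_R = (0.8075·130 + 0.3250·160 + 0.0850·130) / 0.547625 = 168.025 / 0.547625 ≈ 306.82
  x_L = (0.0950·130 + 0.6825·160 + 0.0100·130) / 0.547625 = 122.85 / 0.547625 ≈ 224.33
  x_F = (0.2950·130 + 0.3900·160 + 0.6075·130) / 0.547625 = 179.725 / 0.547625 ≈ 328.19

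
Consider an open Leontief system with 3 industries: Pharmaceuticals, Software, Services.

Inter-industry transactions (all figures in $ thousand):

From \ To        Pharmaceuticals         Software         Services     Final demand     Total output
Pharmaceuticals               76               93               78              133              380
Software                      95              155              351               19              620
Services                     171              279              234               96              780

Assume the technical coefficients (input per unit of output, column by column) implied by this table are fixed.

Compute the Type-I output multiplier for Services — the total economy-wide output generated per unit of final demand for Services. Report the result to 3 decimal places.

Technical coefficients a_ij = z_ij / X_j:
  a_11 = 76/380 = 0.20, a_21 = 95/380 = 0.25, a_31 = 171/380 = 0.45
  a_12 = 93/620 = 0.15, a_22 = 155/620 = 0.25, a_32 = 279/620 = 0.45
  a_13 = 78/780 = 0.10, a_23 = 351/780 = 0.45, a_33 = 234/780 = 0.30
I − A =
  [   0.80    -0.15    -0.10]
  [  -0.25     0.75    -0.45]
  [  -0.45    -0.45     0.70]
Cofactors of I−A, C_ij = (−1)^(i+j)·(minor ij) (rows/columns in the sector order above):
  C_11 = (0.75)(0.70) − (-0.45)(-0.45) = 0.3225
  C_12 = −[(-0.25)(0.70) − (-0.45)(-0.45)] = 0.3775
  C_13 = (-0.25)(-0.45) − (0.75)(-0.45) = 0.4500
  C_21 = −[(-0.15)(0.70) − (-0.10)(-0.45)] = 0.1500
  C_22 = (0.80)(0.70) − (-0.10)(-0.45) = 0.5150
  C_23 = −[(0.80)(-0.45) − (-0.15)(-0.45)] = 0.4275
  C_31 = (-0.15)(-0.45) − (-0.10)(0.75) = 0.1425
  C_32 = −[(0.80)(-0.45) − (-0.10)(-0.25)] = 0.3850
  C_33 = (0.80)(0.75) − (-0.15)(-0.25) = 0.5625
det(I−A) = Σ_j (I−A)_1j·C_1j = (0.80)(0.3225) + (-0.15)(0.3775) + (-0.10)(0.4500) = 0.156375
adj(I−A) = Cᵀ =
  [ 0.3225   0.1500   0.1425]
  [ 0.3775   0.5150   0.3850]
  [ 0.4500   0.4275   0.5625]
(I − A)⁻¹ = adj(I−A) / det(I−A) ≈
  [   2.0624     0.9592     0.9113]
  [   2.4141     3.2934     2.4620]
  [   2.8777     2.7338     3.5971]
The output multiplier for sector j is the column-j sum of the Leontief inverse (I − A)⁻¹ = adj(I−A) / det(I−A).
Column 3 of adj(I−A): (0.1425, 0.3850, 0.5625); det(I−A) = 0.156375.
m_3 = (0.1425 + 0.3850 + 0.5625) / 0.156375 = 1.09 / 0.156375 ≈ 6.970.

m_3 = 6.970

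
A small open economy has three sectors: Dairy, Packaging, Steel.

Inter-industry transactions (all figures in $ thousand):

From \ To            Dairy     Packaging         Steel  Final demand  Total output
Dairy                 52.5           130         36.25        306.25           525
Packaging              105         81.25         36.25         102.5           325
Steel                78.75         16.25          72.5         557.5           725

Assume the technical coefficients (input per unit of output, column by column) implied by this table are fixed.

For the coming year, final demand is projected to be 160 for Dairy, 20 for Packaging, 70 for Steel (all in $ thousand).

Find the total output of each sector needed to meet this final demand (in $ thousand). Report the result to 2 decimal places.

x_1 = 226.81, x_2 = 95.21, x_3 = 120.87

Technical coefficients a_ij = z_ij / X_j:
  a_11 = 52.5/525 = 0.10, a_21 = 105/525 = 0.20, a_31 = 78.75/525 = 0.15
  a_12 = 130/325 = 0.40, a_22 = 81.25/325 = 0.25, a_32 = 16.25/325 = 0.05
  a_13 = 36.25/725 = 0.05, a_23 = 36.25/725 = 0.05, a_33 = 72.5/725 = 0.10
I − A =
  [   0.90    -0.40    -0.05]
  [  -0.20     0.75    -0.05]
  [  -0.15    -0.05     0.90]
Cofactors of I−A, C_ij = (−1)^(i+j)·(minor ij) (rows/columns in the sector order above):
  C_11 = (0.75)(0.90) − (-0.05)(-0.05) = 0.6725
  C_12 = −[(-0.20)(0.90) − (-0.05)(-0.15)] = 0.1875
  C_13 = (-0.20)(-0.05) − (0.75)(-0.15) = 0.1225
  C_21 = −[(-0.40)(0.90) − (-0.05)(-0.05)] = 0.3625
  C_22 = (0.90)(0.90) − (-0.05)(-0.15) = 0.8025
  C_23 = −[(0.90)(-0.05) − (-0.40)(-0.15)] = 0.1050
  C_31 = (-0.40)(-0.05) − (-0.05)(0.75) = 0.0575
  C_32 = −[(0.90)(-0.05) − (-0.05)(-0.20)] = 0.0550
  C_33 = (0.90)(0.75) − (-0.40)(-0.20) = 0.5950
det(I−A) = Σ_j (I−A)_1j·C_1j = (0.90)(0.6725) + (-0.40)(0.1875) + (-0.05)(0.1225) = 0.524125
adj(I−A) = Cᵀ =
  [ 0.6725   0.3625   0.0575]
  [ 0.1875   0.8025   0.0550]
  [ 0.1225   0.1050   0.5950]
(I − A)⁻¹ = adj(I−A) / det(I−A) ≈
  [   1.2831     0.6916     0.1097]
  [   0.3577     1.5311     0.1049]
  [   0.2337     0.2003     1.1352]
x = (I − A)⁻¹ d = adj(I−A)·d / det(I−A), with det(I−A) = 0.524125:
  x_1 = (0.6725·160 + 0.3625·20 + 0.0575·70) / 0.524125 = 118.875 / 0.524125 ≈ 226.81
  x_2 = (0.1875·160 + 0.8025·20 + 0.0550·70) / 0.524125 = 49.90 / 0.524125 ≈ 95.21
  x_3 = (0.1225·160 + 0.1050·20 + 0.5950·70) / 0.524125 = 63.35 / 0.524125 ≈ 120.87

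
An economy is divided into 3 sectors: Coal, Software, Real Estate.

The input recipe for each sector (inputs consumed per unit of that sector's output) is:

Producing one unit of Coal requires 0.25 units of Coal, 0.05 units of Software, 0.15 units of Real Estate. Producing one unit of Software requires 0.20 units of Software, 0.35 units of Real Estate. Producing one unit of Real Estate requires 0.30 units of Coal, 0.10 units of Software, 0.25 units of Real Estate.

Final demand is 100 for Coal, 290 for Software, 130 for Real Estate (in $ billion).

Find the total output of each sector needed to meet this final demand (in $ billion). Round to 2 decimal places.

x_C = 308.89, x_S = 436.67, x_R = 438.89

I − A =
  [   0.75     0.00    -0.30]
  [  -0.05     0.80    -0.10]
  [  -0.15    -0.35     0.75]
Cofactors of I−A, C_ij = (−1)^(i+j)·(minor ij) (rows/columns in the sector order above):
  C_11 = (0.80)(0.75) − (-0.10)(-0.35) = 0.5650
  C_12 = −[(-0.05)(0.75) − (-0.10)(-0.15)] = 0.0525
  C_13 = (-0.05)(-0.35) − (0.80)(-0.15) = 0.1375
  C_21 = −[(0.00)(0.75) − (-0.30)(-0.35)] = 0.1050
  C_22 = (0.75)(0.75) − (-0.30)(-0.15) = 0.5175
  C_23 = −[(0.75)(-0.35) − (0.00)(-0.15)] = 0.2625
  C_31 = (0.00)(-0.10) − (-0.30)(0.80) = 0.2400
  C_32 = −[(0.75)(-0.10) − (-0.30)(-0.05)] = 0.0900
  C_33 = (0.75)(0.80) − (0.00)(-0.05) = 0.6000
det(I−A) = Σ_j (I−A)_1j·C_1j = (0.75)(0.5650) + (0.00)(0.0525) + (-0.30)(0.1375) = 0.3825
adj(I−A) = Cᵀ =
  [ 0.5650   0.1050   0.2400]
  [ 0.0525   0.5175   0.0900]
  [ 0.1375   0.2625   0.6000]
(I − A)⁻¹ = adj(I−A) / det(I−A) ≈
  [   1.4771     0.2745     0.6275]
  [   0.1373     1.3529     0.2353]
  [   0.3595     0.6863     1.5686]
x = (I − A)⁻¹ d = adj(I−A)·d / det(I−A), with det(I−A) = 0.3825:
  x_C = (0.5650·100 + 0.1050·290 + 0.2400·130) / 0.3825 = 118.15 / 0.3825 ≈ 308.89
  x_S = (0.0525·100 + 0.5175·290 + 0.0900·130) / 0.3825 = 167.025 / 0.3825 ≈ 436.67
  x_R = (0.1375·100 + 0.2625·290 + 0.6000·130) / 0.3825 = 167.875 / 0.3825 ≈ 438.89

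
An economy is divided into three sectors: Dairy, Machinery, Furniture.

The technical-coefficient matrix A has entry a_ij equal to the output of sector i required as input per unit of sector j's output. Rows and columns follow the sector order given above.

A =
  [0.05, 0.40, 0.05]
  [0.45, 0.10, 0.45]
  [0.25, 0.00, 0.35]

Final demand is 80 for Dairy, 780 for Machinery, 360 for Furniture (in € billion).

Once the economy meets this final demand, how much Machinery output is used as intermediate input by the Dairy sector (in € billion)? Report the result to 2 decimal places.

z_MD = 388.94

I − A =
  [   0.95    -0.40    -0.05]
  [  -0.45     0.90    -0.45]
  [  -0.25     0.00     0.65]
Cofactors of I−A, C_ij = (−1)^(i+j)·(minor ij) (rows/columns in the sector order above):
  C_11 = (0.90)(0.65) − (-0.45)(0.00) = 0.5850
  C_12 = −[(-0.45)(0.65) − (-0.45)(-0.25)] = 0.4050
  C_13 = (-0.45)(0.00) − (0.90)(-0.25) = 0.2250
  C_21 = −[(-0.40)(0.65) − (-0.05)(0.00)] = 0.2600
  C_22 = (0.95)(0.65) − (-0.05)(-0.25) = 0.6050
  C_23 = −[(0.95)(0.00) − (-0.40)(-0.25)] = 0.1000
  C_31 = (-0.40)(-0.45) − (-0.05)(0.90) = 0.2250
  C_32 = −[(0.95)(-0.45) − (-0.05)(-0.45)] = 0.4500
  C_33 = (0.95)(0.90) − (-0.40)(-0.45) = 0.6750
det(I−A) = Σ_j (I−A)_1j·C_1j = (0.95)(0.5850) + (-0.40)(0.4050) + (-0.05)(0.2250) = 0.3825
adj(I−A) = Cᵀ =
  [ 0.5850   0.2600   0.2250]
  [ 0.4050   0.6050   0.4500]
  [ 0.2250   0.1000   0.6750]
(I − A)⁻¹ = adj(I−A) / det(I−A) ≈
  [   1.5294     0.6797     0.5882]
  [   1.0588     1.5817     1.1765]
  [   0.5882     0.2614     1.7647]
First solve x = (I − A)⁻¹ d = adj(I−A)·d / det(I−A); in particular x_D = (0.5850·80 + 0.2600·780 + 0.2250·360) / 0.3825 = 330.60 / 0.3825 ≈ 864.3137.
Intermediate flow from M to D: z_MD = a_MD · x_D = 0.45 × 330.60 / 0.3825 = 148.77 / 0.3825 ≈ 388.94.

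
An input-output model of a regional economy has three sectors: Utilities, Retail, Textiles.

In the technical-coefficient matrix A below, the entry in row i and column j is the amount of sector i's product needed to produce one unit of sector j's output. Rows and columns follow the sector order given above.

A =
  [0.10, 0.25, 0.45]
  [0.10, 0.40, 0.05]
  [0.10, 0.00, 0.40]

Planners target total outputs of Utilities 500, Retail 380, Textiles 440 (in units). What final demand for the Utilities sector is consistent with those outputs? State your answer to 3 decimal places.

I − A =
  [   0.90    -0.25    -0.45]
  [  -0.10     0.60    -0.05]
  [  -0.10     0.00     0.60]
d = (I − A) x:
  d_1 = (+0.90)·500 + (-0.25)·380 + (-0.45)·440 = 157.000
  d_2 = (-0.10)·500 + (+0.60)·380 + (-0.05)·440 = 156.000
  d_3 = (-0.10)·500 + (+0.00)·380 + (+0.60)·440 = 214.000

d_1 = 157.000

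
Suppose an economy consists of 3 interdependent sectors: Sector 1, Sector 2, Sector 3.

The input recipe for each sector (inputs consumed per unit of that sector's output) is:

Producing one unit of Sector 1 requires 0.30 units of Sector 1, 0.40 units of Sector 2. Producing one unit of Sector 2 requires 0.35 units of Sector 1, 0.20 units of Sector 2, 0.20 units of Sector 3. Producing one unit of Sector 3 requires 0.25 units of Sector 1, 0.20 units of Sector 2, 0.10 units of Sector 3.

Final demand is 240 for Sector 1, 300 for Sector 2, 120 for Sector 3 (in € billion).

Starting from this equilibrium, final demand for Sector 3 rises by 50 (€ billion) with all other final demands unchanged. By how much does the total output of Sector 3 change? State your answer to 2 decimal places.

I − A =
  [   0.70    -0.35    -0.25]
  [  -0.40     0.80    -0.20]
  [   0.00    -0.20     0.90]
Cofactors of I−A, C_ij = (−1)^(i+j)·(minor ij) (rows/columns in the sector order above):
  C_11 = (0.80)(0.90) − (-0.20)(-0.20) = 0.6800
  C_12 = −[(-0.40)(0.90) − (-0.20)(0.00)] = 0.3600
  C_13 = (-0.40)(-0.20) − (0.80)(0.00) = 0.0800
  C_21 = −[(-0.35)(0.90) − (-0.25)(-0.20)] = 0.3650
  C_22 = (0.70)(0.90) − (-0.25)(0.00) = 0.6300
  C_23 = −[(0.70)(-0.20) − (-0.35)(0.00)] = 0.1400
  C_31 = (-0.35)(-0.20) − (-0.25)(0.80) = 0.2700
  C_32 = −[(0.70)(-0.20) − (-0.25)(-0.40)] = 0.2400
  C_33 = (0.70)(0.80) − (-0.35)(-0.40) = 0.4200
det(I−A) = Σ_j (I−A)_1j·C_1j = (0.70)(0.6800) + (-0.35)(0.3600) + (-0.25)(0.0800) = 0.3300
adj(I−A) = Cᵀ =
  [ 0.6800   0.3650   0.2700]
  [ 0.3600   0.6300   0.2400]
  [ 0.0800   0.1400   0.4200]
(I − A)⁻¹ = adj(I−A) / det(I−A) ≈
  [   2.0606     1.1061     0.8182]
  [   1.0909     1.9091     0.7273]
  [   0.2424     0.4242     1.2727]
Δx = (I − A)⁻¹ Δd with Δd having +50 in the Sector 3 component and 0 elsewhere.
So Δx_3 = L_33 · (+50), where L_33 = adj(I−A)_33 / det(I−A) = 0.4200 / 0.3300.
Δx_3 = 0.4200 × (+50) / 0.3300 = 21.00 / 0.3300 ≈ 63.64.

Δx_3 = 63.64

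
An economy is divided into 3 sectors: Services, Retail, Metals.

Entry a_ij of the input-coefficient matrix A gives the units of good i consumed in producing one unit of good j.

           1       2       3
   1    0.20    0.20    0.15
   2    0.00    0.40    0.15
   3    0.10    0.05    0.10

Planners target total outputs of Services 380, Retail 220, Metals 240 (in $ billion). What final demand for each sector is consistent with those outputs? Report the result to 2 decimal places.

I − A =
  [   0.80    -0.20    -0.15]
  [   0.00     0.60    -0.15]
  [  -0.10    -0.05     0.90]
d = (I − A) x:
  d_1 = (+0.80)·380 + (-0.20)·220 + (-0.15)·240 = 224.00
  d_2 = (+0.00)·380 + (+0.60)·220 + (-0.15)·240 = 96.00
  d_3 = (-0.10)·380 + (-0.05)·220 + (+0.90)·240 = 167.00

d_1 = 224.00, d_2 = 96.00, d_3 = 167.00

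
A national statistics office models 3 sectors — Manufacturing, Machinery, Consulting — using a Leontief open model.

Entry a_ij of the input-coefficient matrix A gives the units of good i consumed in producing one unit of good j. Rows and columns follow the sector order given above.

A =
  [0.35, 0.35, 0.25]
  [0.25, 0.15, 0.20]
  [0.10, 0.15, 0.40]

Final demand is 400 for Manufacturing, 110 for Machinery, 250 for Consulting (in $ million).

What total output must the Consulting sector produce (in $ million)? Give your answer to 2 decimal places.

x_3 = 810.48

I − A =
  [   0.65    -0.35    -0.25]
  [  -0.25     0.85    -0.20]
  [  -0.10    -0.15     0.60]
Cofactors of I−A, C_ij = (−1)^(i+j)·(minor ij) (rows/columns in the sector order above):
  C_11 = (0.85)(0.60) − (-0.20)(-0.15) = 0.4800
  C_12 = −[(-0.25)(0.60) − (-0.20)(-0.10)] = 0.1700
  C_13 = (-0.25)(-0.15) − (0.85)(-0.10) = 0.1225
  C_21 = −[(-0.35)(0.60) − (-0.25)(-0.15)] = 0.2475
  C_22 = (0.65)(0.60) − (-0.25)(-0.10) = 0.3650
  C_23 = −[(0.65)(-0.15) − (-0.35)(-0.10)] = 0.1325
  C_31 = (-0.35)(-0.20) − (-0.25)(0.85) = 0.2825
  C_32 = −[(0.65)(-0.20) − (-0.25)(-0.25)] = 0.1925
  C_33 = (0.65)(0.85) − (-0.35)(-0.25) = 0.4650
det(I−A) = Σ_j (I−A)_1j·C_1j = (0.65)(0.4800) + (-0.35)(0.1700) + (-0.25)(0.1225) = 0.221875
adj(I−A) = Cᵀ =
  [ 0.4800   0.2475   0.2825]
  [ 0.1700   0.3650   0.1925]
  [ 0.1225   0.1325   0.4650]
(I − A)⁻¹ = adj(I−A) / det(I−A) ≈
  [   2.1634     1.1155     1.2732]
  [   0.7662     1.6451     0.8676]
  [   0.5521     0.5972     2.0958]
x = (I − A)⁻¹ d = adj(I−A)·d / det(I−A), with det(I−A) = 0.221875:
  x_1 = (0.4800·400 + 0.2475·110 + 0.2825·250) / 0.221875 = 289.85 / 0.221875 ≈ 1306.37
  x_2 = (0.1700·400 + 0.3650·110 + 0.1925·250) / 0.221875 = 156.275 / 0.221875 ≈ 704.34
  x_3 = (0.1225·400 + 0.1325·110 + 0.4650·250) / 0.221875 = 179.825 / 0.221875 ≈ 810.48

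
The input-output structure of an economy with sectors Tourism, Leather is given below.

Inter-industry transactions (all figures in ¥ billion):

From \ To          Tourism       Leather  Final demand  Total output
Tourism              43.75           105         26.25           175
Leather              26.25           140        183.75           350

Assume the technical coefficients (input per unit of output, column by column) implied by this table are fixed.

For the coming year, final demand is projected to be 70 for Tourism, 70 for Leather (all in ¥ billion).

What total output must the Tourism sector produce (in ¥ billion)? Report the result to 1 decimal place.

x_1 = 155.6

Technical coefficients a_ij = z_ij / X_j:
  a_11 = 43.75/175 = 0.25, a_21 = 26.25/175 = 0.15
  a_12 = 105/350 = 0.30, a_22 = 140/350 = 0.40
I − A =
  [   0.75    -0.30]
  [  -0.15     0.60]
det(I−A) = (0.75)(0.60) − (-0.30)(-0.15) = 0.4050
adj(I−A) = [[0.60, 0.30], [0.15, 0.75]]
(I − A)⁻¹ = adj(I−A) / det(I−A) ≈
  [   1.4815     0.7407]
  [   0.3704     1.8519]
x = (I − A)⁻¹ d = adj(I−A)·d / det(I−A), with det(I−A) = 0.4050:
  x_1 = (0.60·70 + 0.30·70) / 0.4050 = 63.00 / 0.4050 ≈ 155.6
  x_2 = (0.15·70 + 0.75·70) / 0.4050 = 63.00 / 0.4050 ≈ 155.6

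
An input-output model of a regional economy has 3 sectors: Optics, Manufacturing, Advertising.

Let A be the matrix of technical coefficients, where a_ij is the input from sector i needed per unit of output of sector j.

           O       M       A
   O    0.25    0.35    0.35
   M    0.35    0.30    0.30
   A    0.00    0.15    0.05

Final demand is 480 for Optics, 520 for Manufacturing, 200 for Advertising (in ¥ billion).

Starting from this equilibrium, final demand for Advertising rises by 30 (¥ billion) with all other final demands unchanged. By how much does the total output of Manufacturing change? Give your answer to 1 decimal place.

Δx_M = 31.6

I − A =
  [   0.75    -0.35    -0.35]
  [  -0.35     0.70    -0.30]
  [   0.00    -0.15     0.95]
Cofactors of I−A, C_ij = (−1)^(i+j)·(minor ij) (rows/columns in the sector order above):
  C_11 = (0.70)(0.95) − (-0.30)(-0.15) = 0.6200
  C_12 = −[(-0.35)(0.95) − (-0.30)(0.00)] = 0.3325
  C_13 = (-0.35)(-0.15) − (0.70)(0.00) = 0.0525
  C_21 = −[(-0.35)(0.95) − (-0.35)(-0.15)] = 0.3850
  C_22 = (0.75)(0.95) − (-0.35)(0.00) = 0.7125
  C_23 = −[(0.75)(-0.15) − (-0.35)(0.00)] = 0.1125
  C_31 = (-0.35)(-0.30) − (-0.35)(0.70) = 0.3500
  C_32 = −[(0.75)(-0.30) − (-0.35)(-0.35)] = 0.3475
  C_33 = (0.75)(0.70) − (-0.35)(-0.35) = 0.4025
det(I−A) = Σ_j (I−A)_1j·C_1j = (0.75)(0.6200) + (-0.35)(0.3325) + (-0.35)(0.0525) = 0.33025
adj(I−A) = Cᵀ =
  [ 0.6200   0.3850   0.3500]
  [ 0.3325   0.7125   0.3475]
  [ 0.0525   0.1125   0.4025]
(I − A)⁻¹ = adj(I−A) / det(I−A) ≈
  [   1.8774     1.1658     1.0598]
  [   1.0068     2.1575     1.0522]
  [   0.1590     0.3407     1.2188]
Δx = (I − A)⁻¹ Δd with Δd having +30 in the Advertising component and 0 elsewhere.
So Δx_M = L_MA · (+30), where L_MA = adj(I−A)_MA / det(I−A) = 0.3475 / 0.33025.
Δx_M = 0.3475 × (+30) / 0.33025 = 10.425 / 0.33025 ≈ 31.6.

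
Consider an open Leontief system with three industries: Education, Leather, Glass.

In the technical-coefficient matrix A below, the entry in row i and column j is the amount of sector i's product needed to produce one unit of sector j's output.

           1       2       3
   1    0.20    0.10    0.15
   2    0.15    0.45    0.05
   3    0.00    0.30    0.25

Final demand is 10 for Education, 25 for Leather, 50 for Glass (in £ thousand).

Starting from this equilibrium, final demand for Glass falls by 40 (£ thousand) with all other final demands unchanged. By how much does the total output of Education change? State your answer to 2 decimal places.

I − A =
  [   0.80    -0.10    -0.15]
  [  -0.15     0.55    -0.05]
  [   0.00    -0.30     0.75]
Cofactors of I−A, C_ij = (−1)^(i+j)·(minor ij) (rows/columns in the sector order above):
  C_11 = (0.55)(0.75) − (-0.05)(-0.30) = 0.3975
  C_12 = −[(-0.15)(0.75) − (-0.05)(0.00)] = 0.1125
  C_13 = (-0.15)(-0.30) − (0.55)(0.00) = 0.0450
  C_21 = −[(-0.10)(0.75) − (-0.15)(-0.30)] = 0.1200
  C_22 = (0.80)(0.75) − (-0.15)(0.00) = 0.6000
  C_23 = −[(0.80)(-0.30) − (-0.10)(0.00)] = 0.2400
  C_31 = (-0.10)(-0.05) − (-0.15)(0.55) = 0.0875
  C_32 = −[(0.80)(-0.05) − (-0.15)(-0.15)] = 0.0625
  C_33 = (0.80)(0.55) − (-0.10)(-0.15) = 0.4250
det(I−A) = Σ_j (I−A)_1j·C_1j = (0.80)(0.3975) + (-0.10)(0.1125) + (-0.15)(0.0450) = 0.3000
adj(I−A) = Cᵀ =
  [ 0.3975   0.1200   0.0875]
  [ 0.1125   0.6000   0.0625]
  [ 0.0450   0.2400   0.4250]
(I − A)⁻¹ = adj(I−A) / det(I−A) ≈
  [   1.3250     0.4000     0.2917]
  [   0.3750     2.0000     0.2083]
  [   0.1500     0.8000     1.4167]
Δx = (I − A)⁻¹ Δd with Δd having -40 in the Glass component and 0 elsewhere.
So Δx_1 = L_13 · (-40), where L_13 = adj(I−A)_13 / det(I−A) = 0.0875 / 0.3000.
Δx_1 = 0.0875 × (-40) / 0.3000 = -3.50 / 0.3000 ≈ -11.67.

Δx_1 = -11.67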